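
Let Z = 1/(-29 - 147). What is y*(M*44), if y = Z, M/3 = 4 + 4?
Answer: -6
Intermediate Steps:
M = 24 (M = 3*(4 + 4) = 3*8 = 24)
Z = -1/176 (Z = 1/(-176) = -1/176 ≈ -0.0056818)
y = -1/176 ≈ -0.0056818
y*(M*44) = -3*44/22 = -1/176*1056 = -6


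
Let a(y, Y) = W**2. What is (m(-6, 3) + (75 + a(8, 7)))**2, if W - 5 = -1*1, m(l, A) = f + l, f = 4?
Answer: 7921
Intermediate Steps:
m(l, A) = 4 + l
W = 4 (W = 5 - 1*1 = 5 - 1 = 4)
a(y, Y) = 16 (a(y, Y) = 4**2 = 16)
(m(-6, 3) + (75 + a(8, 7)))**2 = ((4 - 6) + (75 + 16))**2 = (-2 + 91)**2 = 89**2 = 7921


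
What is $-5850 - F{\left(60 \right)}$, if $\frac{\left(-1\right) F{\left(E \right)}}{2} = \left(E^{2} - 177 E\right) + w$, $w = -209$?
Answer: $-20308$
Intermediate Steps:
$F{\left(E \right)} = 418 - 2 E^{2} + 354 E$ ($F{\left(E \right)} = - 2 \left(\left(E^{2} - 177 E\right) - 209\right) = - 2 \left(-209 + E^{2} - 177 E\right) = 418 - 2 E^{2} + 354 E$)
$-5850 - F{\left(60 \right)} = -5850 - \left(418 - 2 \cdot 60^{2} + 354 \cdot 60\right) = -5850 - \left(418 - 7200 + 21240\right) = -5850 - 14458 = -20308$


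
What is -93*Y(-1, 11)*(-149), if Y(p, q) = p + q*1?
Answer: 138570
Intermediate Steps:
Y(p, q) = p + q
-93*Y(-1, 11)*(-149) = -93*(-1 + 11)*(-149) = -93*10*(-149) = -930*(-149) = 138570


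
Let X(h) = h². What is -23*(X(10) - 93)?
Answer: -161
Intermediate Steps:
-23*(X(10) - 93) = -23*(10² - 93) = -23*(100 - 93) = -23*7 = -161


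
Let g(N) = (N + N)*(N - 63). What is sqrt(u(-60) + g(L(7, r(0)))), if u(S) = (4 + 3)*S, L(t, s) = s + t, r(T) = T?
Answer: 2*I*sqrt(301) ≈ 34.699*I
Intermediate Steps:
g(N) = 2*N*(-63 + N) (g(N) = (2*N)*(-63 + N) = 2*N*(-63 + N))
u(S) = 7*S
sqrt(u(-60) + g(L(7, r(0)))) = sqrt(7*(-60) + 2*(0 + 7)*(-63 + (0 + 7))) = sqrt(-420 + 2*7*(-63 + 7)) = sqrt(-420 + 2*7*(-56)) = sqrt(-420 - 784) = sqrt(-1204) = 2*I*sqrt(301)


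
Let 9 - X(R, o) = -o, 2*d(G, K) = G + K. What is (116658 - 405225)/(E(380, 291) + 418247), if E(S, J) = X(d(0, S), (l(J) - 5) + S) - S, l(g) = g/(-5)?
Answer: -480945/696988 ≈ -0.69003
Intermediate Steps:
l(g) = -g/5 (l(g) = g*(-⅕) = -g/5)
d(G, K) = G/2 + K/2 (d(G, K) = (G + K)/2 = G/2 + K/2)
X(R, o) = 9 + o (X(R, o) = 9 - (-1)*o = 9 + o)
E(S, J) = 4 - J/5 (E(S, J) = (9 + ((-J/5 - 5) + S)) - S = (9 + ((-5 - J/5) + S)) - S = (9 + (-5 + S - J/5)) - S = (4 + S - J/5) - S = 4 - J/5)
(116658 - 405225)/(E(380, 291) + 418247) = (116658 - 405225)/((4 - ⅕*291) + 418247) = -288567/((4 - 291/5) + 418247) = -288567/(-271/5 + 418247) = -288567/2090964/5 = -288567*5/2090964 = -480945/696988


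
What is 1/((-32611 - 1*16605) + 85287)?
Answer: 1/36071 ≈ 2.7723e-5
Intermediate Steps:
1/((-32611 - 1*16605) + 85287) = 1/((-32611 - 16605) + 85287) = 1/(-49216 + 85287) = 1/36071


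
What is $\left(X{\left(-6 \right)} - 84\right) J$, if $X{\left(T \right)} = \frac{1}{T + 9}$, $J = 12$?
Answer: $-1004$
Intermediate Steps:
$X{\left(T \right)} = \frac{1}{9 + T}$
$\left(X{\left(-6 \right)} - 84\right) J = \left(\frac{1}{9 - 6} - 84\right) 12 = \left(\frac{1}{3} - 84\right) 12 = \left(- \frac{251}{3}\right) 12 = -1004$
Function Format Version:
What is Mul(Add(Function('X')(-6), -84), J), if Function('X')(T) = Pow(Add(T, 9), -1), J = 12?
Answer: -1004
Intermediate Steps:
Function('X')(T) = Pow(Add(9, T), -1)
Mul(Add(Function('X')(-6), -84), J) = Mul(Add(Pow(Add(9, -6), -1), -84), 12) = Mul(Add(Pow(3, -1), -84), 12) = Mul(Add(Rational(1, 3), -84), 12) = Mul(Rational(-251, 3), 12) = -1004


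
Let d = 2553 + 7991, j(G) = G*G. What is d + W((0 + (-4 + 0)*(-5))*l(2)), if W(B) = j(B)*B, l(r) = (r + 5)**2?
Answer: 941202544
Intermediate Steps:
j(G) = G**2
l(r) = (5 + r)**2
d = 10544
W(B) = B**3 (W(B) = B**2*B = B**3)
d + W((0 + (-4 + 0)*(-5))*l(2)) = 10544 + ((0 + (-4 + 0)*(-5))*(5 + 2)**2)**3 = 10544 + ((0 - 4*(-5))*7**2)**3 = 10544 + ((0 + 20)*49)**3 = 10544 + (20*49)**3 = 10544 + 980**3 = 10544 + 941192000 = 941202544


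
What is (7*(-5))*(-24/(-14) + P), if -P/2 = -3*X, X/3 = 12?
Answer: -7620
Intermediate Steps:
X = 36 (X = 3*12 = 36)
P = 216 (P = -(-6)*36 = -2*(-108) = 216)
(7*(-5))*(-24/(-14) + P) = (7*(-5))*(-24/(-14) + 216) = -35*(-24*(-1/14) + 216) = -35*(12/7 + 216) = -35*1524/7 = -7620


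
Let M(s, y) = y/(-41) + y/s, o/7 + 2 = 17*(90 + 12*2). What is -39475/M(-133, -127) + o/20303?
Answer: -4370066951929/448655694 ≈ -9740.4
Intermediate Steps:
o = 13552 (o = -14 + 7*(17*(90 + 12*2)) = -14 + 7*(17*(90 + 24)) = -14 + 7*(17*114) = -14 + 7*1938 = -14 + 13566 = 13552)
M(s, y) = -y/41 + y/s (M(s, y) = y*(-1/41) + y/s = -y/41 + y/s)
-39475/M(-133, -127) + o/20303 = -39475/(-1/41*(-127) - 127/(-133)) + 13552/20303 = -39475/(127/41 - 127*(-1/133)) + 13552*(1/20303) = -39475/(127/41 + 127/133) + 13552/20303 = -39475/22098/5453 + 13552/20303 = -39475*5453/22098 + 13552/20303 = -215257175/22098 + 13552/20303 = -4370066951929/448655694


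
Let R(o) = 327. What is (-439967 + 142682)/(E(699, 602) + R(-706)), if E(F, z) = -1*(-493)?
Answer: -59457/164 ≈ -362.54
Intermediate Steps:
E(F, z) = 493
(-439967 + 142682)/(E(699, 602) + R(-706)) = (-439967 + 142682)/(493 + 327) = -297285/820 = -297285*1/820 = -59457/164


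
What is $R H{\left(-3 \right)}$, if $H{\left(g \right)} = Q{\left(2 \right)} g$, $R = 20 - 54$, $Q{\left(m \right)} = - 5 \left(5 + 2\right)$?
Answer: $-3570$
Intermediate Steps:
$Q{\left(m \right)} = -35$ ($Q{\left(m \right)} = \left(-5\right) 7 = -35$)
$R = -34$ ($R = 20 - 54 = -34$)
$H{\left(g \right)} = - 35 g$
$R H{\left(-3 \right)} = - 34 \left(\left(-35\right) \left(-3\right)\right) = \left(-34\right) 105 = -3570$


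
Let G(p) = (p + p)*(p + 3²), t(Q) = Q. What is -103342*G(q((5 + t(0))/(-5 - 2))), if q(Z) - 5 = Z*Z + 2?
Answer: -61532307008/2401 ≈ -2.5628e+7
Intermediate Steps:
q(Z) = 7 + Z² (q(Z) = 5 + (Z*Z + 2) = 5 + (Z² + 2) = 5 + (2 + Z²) = 7 + Z²)
G(p) = 2*p*(9 + p) (G(p) = (2*p)*(p + 9) = (2*p)*(9 + p) = 2*p*(9 + p))
-103342*G(q((5 + t(0))/(-5 - 2))) = -206684*(7 + ((5 + 0)/(-5 - 2))²)*(9 + (7 + ((5 + 0)/(-5 - 2))²)) = -206684*(7 + (5/(-7))²)*(9 + (7 + (5/(-7))²)) = -206684*(7 + (5*(-⅐))²)*(9 + (7 + (5*(-⅐))²)) = -206684*(7 + (-5/7)²)*(9 + (7 + (-5/7)²)) = -206684*(7 + 25/49)*(9 + (7 + 25/49)) = -206684*368*(9 + 368/49)/49 = -206684*368*809/(49*49) = -103342*595424/2401 = -61532307008/2401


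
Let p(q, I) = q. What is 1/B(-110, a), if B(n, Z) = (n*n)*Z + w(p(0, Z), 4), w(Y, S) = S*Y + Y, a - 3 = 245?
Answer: 1/3000800 ≈ 3.3324e-7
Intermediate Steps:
a = 248 (a = 3 + 245 = 248)
w(Y, S) = Y + S*Y
B(n, Z) = Z*n**2 (B(n, Z) = (n*n)*Z + 0*(1 + 4) = n**2*Z + 0*5 = Z*n**2 + 0 = Z*n**2)
1/B(-110, a) = 1/(248*(-110)**2) = 1/(248*12100) = 1/3000800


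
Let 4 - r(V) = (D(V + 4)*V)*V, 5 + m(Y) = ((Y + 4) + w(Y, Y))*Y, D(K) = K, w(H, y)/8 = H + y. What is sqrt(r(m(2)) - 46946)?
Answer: I*sqrt(425017) ≈ 651.93*I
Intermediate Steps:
w(H, y) = 8*H + 8*y (w(H, y) = 8*(H + y) = 8*H + 8*y)
m(Y) = -5 + Y*(4 + 17*Y) (m(Y) = -5 + ((Y + 4) + (8*Y + 8*Y))*Y = -5 + ((4 + Y) + 16*Y)*Y = -5 + (4 + 17*Y)*Y = -5 + Y*(4 + 17*Y))
r(V) = 4 - V**2*(4 + V) (r(V) = 4 - (V + 4)*V*V = 4 - (4 + V)*V*V = 4 - V*(4 + V)*V = 4 - V**2*(4 + V))
sqrt(r(m(2)) - 46946) = sqrt((4 - (-5 + 4*2 + 17*2**2)**2*(4 + (-5 + 4*2 + 17*2**2))) - 46946) = sqrt((4 - (-5 + 8 + 17*4)**2*(4 + (-5 + 8 + 17*4))) - 46946) = sqrt((4 - (-5 + 8 + 68)**2*(4 + (-5 + 8 + 68))) - 46946) = sqrt((4 - 1*71**2*(4 + 71)) - 46946) = sqrt((4 - 1*5041*75) - 46946) = sqrt((4 - 378075) - 46946) = sqrt(-378071 - 46946) = sqrt(-425017) = I*sqrt(425017)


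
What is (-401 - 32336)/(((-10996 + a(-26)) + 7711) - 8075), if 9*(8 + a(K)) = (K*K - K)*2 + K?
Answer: 294633/100934 ≈ 2.9191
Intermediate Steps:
a(K) = -8 - K/9 + 2*K²/9 (a(K) = -8 + ((K*K - K)*2 + K)/9 = -8 + ((K² - K)*2 + K)/9 = -8 + ((-2*K + 2*K²) + K)/9 = -8 + (-K + 2*K²)/9 = -8 + (-K/9 + 2*K²/9) = -8 - K/9 + 2*K²/9)
(-401 - 32336)/(((-10996 + a(-26)) + 7711) - 8075) = (-401 - 32336)/(((-10996 + (-8 - ⅑*(-26) + (2/9)*(-26)²)) + 7711) - 8075) = -32737/(((-10996 + (-8 + 26/9 + (2/9)*676)) + 7711) - 8075) = -32737/(((-10996 + (-8 + 26/9 + 1352/9)) + 7711) - 8075) = -32737/(((-10996 + 1306/9) + 7711) - 8075) = -32737/((-97658/9 + 7711) - 8075) = -32737/(-28259/9 - 8075) = -32737/(-100934/9) = -32737*(-9/100934) = 294633/100934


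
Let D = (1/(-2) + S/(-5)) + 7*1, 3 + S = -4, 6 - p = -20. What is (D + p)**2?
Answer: 114921/100 ≈ 1149.2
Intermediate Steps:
p = 26 (p = 6 - 1*(-20) = 6 + 20 = 26)
S = -7 (S = -3 - 4 = -7)
D = 79/10 (D = (1/(-2) - 7/(-5)) + 7*1 = (1*(-1/2) - 7*(-1/5)) + 7 = (-1/2 + 7/5) + 7 = 9/10 + 7 = 79/10 ≈ 7.9000)
(D + p)**2 = (79/10 + 26)**2 = (339/10)**2 = 114921/100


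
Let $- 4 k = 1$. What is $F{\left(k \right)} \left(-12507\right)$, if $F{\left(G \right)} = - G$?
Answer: $- \frac{12507}{4} \approx -3126.8$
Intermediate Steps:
$k = - \frac{1}{4}$ ($k = \left(- \frac{1}{4}\right) 1 = - \frac{1}{4} \approx -0.25$)
$F{\left(k \right)} \left(-12507\right) = \left(-1\right) \left(- \frac{1}{4}\right) \left(-12507\right) = \frac{1}{4} \left(-12507\right) = - \frac{12507}{4}$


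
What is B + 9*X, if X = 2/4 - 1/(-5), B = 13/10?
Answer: 38/5 ≈ 7.6000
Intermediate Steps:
B = 13/10 (B = 13*(⅒) = 13/10 ≈ 1.3000)
X = 7/10 (X = 2*(¼) - 1*(-⅕) = ½ + ⅕ = 7/10 ≈ 0.70000)
B + 9*X = 13/10 + 9*(7/10) = 13/10 + 63/10 = 38/5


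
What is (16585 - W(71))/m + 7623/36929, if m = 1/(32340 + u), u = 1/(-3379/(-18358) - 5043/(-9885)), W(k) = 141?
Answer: 824740863182889695549/1550781765187 ≈ 5.3182e+8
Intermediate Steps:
u = 60489610/41993603 (u = 1/(-3379*(-1/18358) - 5043*(-1/9885)) = 1/(3379/18358 + 1681/3295) = 1/(41993603/60489610) = 60489610/41993603 ≈ 1.4404)
m = 41993603/1358133610630 (m = 1/(32340 + 60489610/41993603) = 1/(1358133610630/41993603) = 41993603/1358133610630 ≈ 3.0920e-5)
(16585 - W(71))/m + 7623/36929 = (16585 - 1*141)/(41993603/1358133610630) + 7623/36929 = (16585 - 141)*(1358133610630/41993603) + 7623*(1/36929) = 16444*(1358133610630/41993603) + 7623/36929 = 22333149093199720/41993603 + 7623/36929 = 824740863182889695549/1550781765187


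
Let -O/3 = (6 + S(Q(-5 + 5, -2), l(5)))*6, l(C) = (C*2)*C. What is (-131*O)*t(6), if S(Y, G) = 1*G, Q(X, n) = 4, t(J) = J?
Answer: 792288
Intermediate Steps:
l(C) = 2*C² (l(C) = (2*C)*C = 2*C²)
S(Y, G) = G
O = -1008 (O = -3*(6 + 2*5²)*6 = -3*(6 + 2*25)*6 = -3*(6 + 50)*6 = -168*6 = -3*336 = -1008)
(-131*O)*t(6) = -131*(-1008)*6 = 132048*6 = 792288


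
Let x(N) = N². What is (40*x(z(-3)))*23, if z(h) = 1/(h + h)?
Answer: 230/9 ≈ 25.556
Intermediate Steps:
z(h) = 1/(2*h)
(40*x(z(-3)))*23 = (40*((½)/(-3))²)*23 = (40*((½)*(-⅓))²)*23 = (40*(-⅙)²)*23 = (40*(1/36))*23 = (10/9)*23 = 230/9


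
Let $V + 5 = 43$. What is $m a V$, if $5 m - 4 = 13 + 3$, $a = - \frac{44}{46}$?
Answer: $- \frac{3344}{23} \approx -145.39$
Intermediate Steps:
$V = 38$ ($V = -5 + 43 = 38$)
$a = - \frac{22}{23}$ ($a = \left(-44\right) \frac{1}{46} = - \frac{22}{23} \approx -0.95652$)
$m = 4$ ($m = \frac{4}{5} + \frac{13 + 3}{5} = \frac{4}{5} + \frac{1}{5} \cdot 16 = \frac{4}{5} + \frac{16}{5} = 4$)
$m a V = 4 \left(- \frac{22}{23}\right) 38 = \left(- \frac{88}{23}\right) 38 = - \frac{3344}{23}$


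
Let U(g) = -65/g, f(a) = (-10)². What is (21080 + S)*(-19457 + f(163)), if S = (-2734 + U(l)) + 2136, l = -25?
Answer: -1982602011/5 ≈ -3.9652e+8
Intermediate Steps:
f(a) = 100
S = -2977/5 (S = (-2734 - 65/(-25)) + 2136 = (-2734 - 65*(-1/25)) + 2136 = (-2734 + 13/5) + 2136 = -13657/5 + 2136 = -2977/5 ≈ -595.40)
(21080 + S)*(-19457 + f(163)) = (21080 - 2977/5)*(-19457 + 100) = (102423/5)*(-19357) = -1982602011/5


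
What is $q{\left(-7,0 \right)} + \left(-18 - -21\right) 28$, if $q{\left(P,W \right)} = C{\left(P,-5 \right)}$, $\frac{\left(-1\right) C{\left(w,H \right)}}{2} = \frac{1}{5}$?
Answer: $\frac{418}{5} \approx 83.6$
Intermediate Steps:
$C{\left(w,H \right)} = - \frac{2}{5}$
$q{\left(P,W \right)} = - \frac{2}{5}$
$q{\left(-7,0 \right)} + \left(-18 - -21\right) 28 = - \frac{2}{5} + \left(-18 - -21\right) 28 = - \frac{2}{5} + \left(-18 + 21\right) 28 = - \frac{2}{5} + 3 \cdot 28 = - \frac{2}{5} + 84 = \frac{418}{5}$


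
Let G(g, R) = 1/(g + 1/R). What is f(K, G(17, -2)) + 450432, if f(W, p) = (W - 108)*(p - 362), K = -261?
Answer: 6423864/11 ≈ 5.8399e+5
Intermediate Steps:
f(W, p) = (-362 + p)*(-108 + W) (f(W, p) = (-108 + W)*(-362 + p) = (-362 + p)*(-108 + W))
f(K, G(17, -2)) + 450432 = (39096 - 362*(-261) - (-216)/(1 - 2*17) - (-522)/(1 - 2*17)) + 450432 = (39096 + 94482 - (-216)/(1 - 34) - (-522)/(1 - 34)) + 450432 = (39096 + 94482 - (-216)/(-33) - (-522)/(-33)) + 450432 = (39096 + 94482 - (-216)*(-1)/33 - (-522)*(-1)/33) + 450432 = (39096 + 94482 - 108*2/33 - 261*2/33) + 450432 = (39096 + 94482 - 72/11 - 174/11) + 450432 = 1469112/11 + 450432 = 6423864/11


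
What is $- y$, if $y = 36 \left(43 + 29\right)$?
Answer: $-2592$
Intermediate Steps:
$y = 2592$ ($y = 36 \cdot 72 = 2592$)
$- y = \left(-1\right) 2592 = -2592$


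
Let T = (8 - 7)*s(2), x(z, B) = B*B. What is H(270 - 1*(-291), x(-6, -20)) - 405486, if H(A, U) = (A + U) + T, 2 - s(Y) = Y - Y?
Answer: -404523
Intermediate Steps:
x(z, B) = B²
s(Y) = 2 (s(Y) = 2 - (Y - Y) = 2 - 1*0 = 2 + 0 = 2)
T = 2 (T = (8 - 7)*2 = 1*2 = 2)
H(A, U) = 2 + A + U (H(A, U) = (A + U) + 2 = 2 + A + U)
H(270 - 1*(-291), x(-6, -20)) - 405486 = (2 + (270 - 1*(-291)) + (-20)²) - 405486 = (2 + (270 + 291) + 400) - 405486 = (2 + 561 + 400) - 405486 = 963 - 405486 = -404523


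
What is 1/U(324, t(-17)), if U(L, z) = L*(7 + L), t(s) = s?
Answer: 1/107244 ≈ 9.3245e-6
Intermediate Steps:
1/U(324, t(-17)) = 1/(324*(7 + 324)) = 1/(324*331) = 1/107244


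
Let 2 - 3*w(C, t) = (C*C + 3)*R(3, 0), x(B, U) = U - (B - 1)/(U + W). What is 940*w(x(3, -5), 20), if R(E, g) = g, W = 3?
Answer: 1880/3 ≈ 626.67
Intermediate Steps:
x(B, U) = U - (-1 + B)/(3 + U) (x(B, U) = U - (B - 1)/(U + 3) = U - (-1 + B)/(3 + U))
w(C, t) = 2/3 (w(C, t) = 2/3 - (C*C + 3)*0/3 = 2/3 - (C**2 + 3)*0/3 = 2/3 - (3 + C**2)*0/3 = 2/3 - 1/3*0 = 2/3 + 0 = 2/3)
940*w(x(3, -5), 20) = 940*(2/3) = 1880/3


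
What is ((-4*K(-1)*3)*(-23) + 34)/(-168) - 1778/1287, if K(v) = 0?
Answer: -57077/36036 ≈ -1.5839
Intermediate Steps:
((-4*K(-1)*3)*(-23) + 34)/(-168) - 1778/1287 = ((-4*0*3)*(-23) + 34)/(-168) - 1778/1287 = ((0*3)*(-23) + 34)*(-1/168) - 1778*1/1287 = (0*(-23) + 34)*(-1/168) - 1778/1287 = (0 + 34)*(-1/168) - 1778/1287 = 34*(-1/168) - 1778/1287 = -17/84 - 1778/1287 = -57077/36036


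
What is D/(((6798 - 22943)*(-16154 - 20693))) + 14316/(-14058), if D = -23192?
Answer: -1419473367446/1393838551545 ≈ -1.0184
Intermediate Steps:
D/(((6798 - 22943)*(-16154 - 20693))) + 14316/(-14058) = -23192*1/((-16154 - 20693)*(6798 - 22943)) + 14316/(-14058) = -23192/((-16145*(-36847))) + 14316*(-1/14058) = -23192/594894815 - 2386/2343 = -1419473367446/1393838551545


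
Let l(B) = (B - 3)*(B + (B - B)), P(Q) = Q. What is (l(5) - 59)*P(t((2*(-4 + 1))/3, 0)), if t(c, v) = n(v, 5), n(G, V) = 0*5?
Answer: 0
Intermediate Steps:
n(G, V) = 0
t(c, v) = 0
l(B) = B*(-3 + B) (l(B) = (-3 + B)*(B + 0) = (-3 + B)*B = B*(-3 + B))
(l(5) - 59)*P(t((2*(-4 + 1))/3, 0)) = (5*(-3 + 5) - 59)*0 = (5*2 - 59)*0 = (10 - 59)*0 = -49*0 = 0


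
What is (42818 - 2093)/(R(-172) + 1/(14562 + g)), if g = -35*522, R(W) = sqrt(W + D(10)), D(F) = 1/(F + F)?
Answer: -755041500/11820929729 - 279969388200*I*sqrt(17195)/11820929729 ≈ -0.063873 - 3105.7*I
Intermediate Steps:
D(F) = 1/(2*F)
R(W) = sqrt(1/20 + W) (R(W) = sqrt(W + (1/2)/10) = sqrt(W + (1/2)*(1/10)) = sqrt(W + 1/20) = sqrt(1/20 + W))
g = -18270
(42818 - 2093)/(R(-172) + 1/(14562 + g)) = (42818 - 2093)/(sqrt(5 + 100*(-172))/10 + 1/(14562 - 18270)) = 40725/(sqrt(5 - 17200)/10 + 1/(-3708)) = 40725/(sqrt(-17195)/10 - 1/3708) = 40725/((I*sqrt(17195))/10 - 1/3708) = 40725/(I*sqrt(17195)/10 - 1/3708) = 40725/(-1/3708 + I*sqrt(17195)/10)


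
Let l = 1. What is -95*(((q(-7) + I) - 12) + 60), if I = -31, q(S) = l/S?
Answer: -11210/7 ≈ -1601.4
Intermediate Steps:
q(S) = 1/S
-95*(((q(-7) + I) - 12) + 60) = -95*(((1/(-7) - 31) - 12) + 60) = -95*(((-1/7 - 31) - 12) + 60) = -95*((-218/7 - 12) + 60) = -95*(-302/7 + 60) = -95*118/7 = -11210/7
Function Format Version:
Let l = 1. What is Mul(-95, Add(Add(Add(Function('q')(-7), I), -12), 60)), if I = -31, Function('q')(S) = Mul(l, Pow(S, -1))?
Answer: Rational(-11210, 7) ≈ -1601.4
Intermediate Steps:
Function('q')(S) = Pow(S, -1) (Function('q')(S) = Mul(1, Pow(S, -1)) = Pow(S, -1))
Mul(-95, Add(Add(Add(Function('q')(-7), I), -12), 60)) = Mul(-95, Add(Add(Add(Pow(-7, -1), -31), -12), 60)) = Mul(-95, Add(Add(Add(Rational(-1, 7), -31), -12), 60)) = Mul(-95, Add(Add(Rational(-218, 7), -12), 60)) = Mul(-95, Add(Rational(-302, 7), 60)) = Mul(-95, Rational(118, 7)) = Rational(-11210, 7)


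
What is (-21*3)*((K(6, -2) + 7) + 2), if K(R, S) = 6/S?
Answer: -378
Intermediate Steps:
(-21*3)*((K(6, -2) + 7) + 2) = (-21*3)*((6/(-2) + 7) + 2) = -63*((6*(-½) + 7) + 2) = -63*((-3 + 7) + 2) = -63*(4 + 2) = -63*6 = -378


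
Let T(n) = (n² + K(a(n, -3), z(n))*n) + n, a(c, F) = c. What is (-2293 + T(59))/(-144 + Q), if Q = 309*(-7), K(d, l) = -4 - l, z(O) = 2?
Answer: -893/2307 ≈ -0.38708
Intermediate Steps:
T(n) = n² - 5*n (T(n) = (n² + (-4 - 1*2)*n) + n = (n² + (-4 - 2)*n) + n = (n² - 6*n) + n = n² - 5*n)
Q = -2163
(-2293 + T(59))/(-144 + Q) = (-2293 + 59*(-5 + 59))/(-144 - 2163) = (-2293 + 59*54)/(-2307) = (-2293 + 3186)*(-1/2307) = 893*(-1/2307) = -893/2307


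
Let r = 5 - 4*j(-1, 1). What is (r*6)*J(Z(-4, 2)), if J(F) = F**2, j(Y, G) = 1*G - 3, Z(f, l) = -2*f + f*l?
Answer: 0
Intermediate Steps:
j(Y, G) = -3 + G (j(Y, G) = G - 3 = -3 + G)
r = 13 (r = 5 - 4*(-3 + 1) = 5 - 4*(-2) = 5 + 8 = 13)
(r*6)*J(Z(-4, 2)) = (13*6)*(-4*(-2 + 2))**2 = 78*(-4*0)**2 = 78*0**2 = 78*0 = 0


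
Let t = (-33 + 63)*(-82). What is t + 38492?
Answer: 36032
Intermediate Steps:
t = -2460 (t = 30*(-82) = -2460)
t + 38492 = -2460 + 38492 = 36032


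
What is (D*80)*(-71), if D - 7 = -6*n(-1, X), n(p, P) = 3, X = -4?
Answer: 62480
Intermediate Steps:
D = -11 (D = 7 - 6*3 = 7 - 18 = -11)
(D*80)*(-71) = -11*80*(-71) = -880*(-71) = 62480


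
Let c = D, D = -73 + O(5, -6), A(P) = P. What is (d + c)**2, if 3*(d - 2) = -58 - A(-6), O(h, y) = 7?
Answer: 59536/9 ≈ 6615.1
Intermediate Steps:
D = -66 (D = -73 + 7 = -66)
c = -66
d = -46/3 (d = 2 + (-58 - 1*(-6))/3 = 2 + (-58 + 6)/3 = 2 + (1/3)*(-52) = 2 - 52/3 = -46/3 ≈ -15.333)
(d + c)**2 = (-46/3 - 66)**2 = (-244/3)**2 = 59536/9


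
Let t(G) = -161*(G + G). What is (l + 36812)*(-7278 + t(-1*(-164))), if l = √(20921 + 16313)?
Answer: -2211885832 - 60086*√37234 ≈ -2.2235e+9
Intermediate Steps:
l = √37234 ≈ 192.96
t(G) = -322*G
(l + 36812)*(-7278 + t(-1*(-164))) = (√37234 + 36812)*(-7278 - (-322)*(-164)) = (36812 + √37234)*(-7278 - 322*164) = (36812 + √37234)*(-7278 - 52808) = (36812 + √37234)*(-60086) = -2211885832 - 60086*√37234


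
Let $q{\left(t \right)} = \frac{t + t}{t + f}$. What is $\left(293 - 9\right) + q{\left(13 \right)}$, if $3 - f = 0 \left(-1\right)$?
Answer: $\frac{2285}{8} \approx 285.63$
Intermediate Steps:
$f = 3$ ($f = 3 - 0 \left(-1\right) = 3 - 0 = 3 + 0 = 3$)
$q{\left(t \right)} = \frac{2 t}{3 + t}$ ($q{\left(t \right)} = \frac{t + t}{t + 3} = \frac{2 t}{3 + t}$)
$\left(293 - 9\right) + q{\left(13 \right)} = \left(293 - 9\right) + 2 \cdot 13 \frac{1}{3 + 13} = 284 + 2 \cdot 13 \cdot \frac{1}{16} = 284 + \frac{13}{8} = \frac{2285}{8}$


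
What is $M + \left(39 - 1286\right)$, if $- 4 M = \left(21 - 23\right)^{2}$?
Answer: $-1248$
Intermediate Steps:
$M = -1$ ($M = - \frac{\left(21 - 23\right)^{2}}{4} = - \frac{\left(-2\right)^{2}}{4} = \left(- \frac{1}{4}\right) 4 = -1$)
$M + \left(39 - 1286\right) = -1 + \left(39 - 1286\right) = -1 - 1247 = -1248$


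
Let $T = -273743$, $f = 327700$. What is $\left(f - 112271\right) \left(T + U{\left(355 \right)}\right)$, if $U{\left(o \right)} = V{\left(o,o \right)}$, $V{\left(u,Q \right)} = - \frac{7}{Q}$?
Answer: $- \frac{20935125673188}{355} \approx -5.8972 \cdot 10^{10}$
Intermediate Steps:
$U{\left(o \right)} = - \frac{7}{o}$
$\left(f - 112271\right) \left(T + U{\left(355 \right)}\right) = \left(327700 - 112271\right) \left(-273743 - \frac{7}{355}\right) = 215429 \left(-273743 - \frac{7}{355}\right) = 215429 \left(- \frac{97178772}{355}\right) = - \frac{20935125673188}{355}$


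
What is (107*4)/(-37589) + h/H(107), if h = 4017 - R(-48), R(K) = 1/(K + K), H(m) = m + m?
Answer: 14486766005/772228416 ≈ 18.760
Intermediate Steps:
H(m) = 2*m
R(K) = 1/(2*K)
h = 385633/96 (h = 4017 - 1/(2*(-48)) = 4017 - (-1)/(2*48) = 4017 - 1*(-1/96) = 4017 + 1/96 = 385633/96 ≈ 4017.0)
(107*4)/(-37589) + h/H(107) = (107*4)/(-37589) + 385633/(96*((2*107))) = 428*(-1/37589) + (385633/96)/214 = -428/37589 + (385633/96)*(1/214) = -428/37589 + 385633/20544 = 14486766005/772228416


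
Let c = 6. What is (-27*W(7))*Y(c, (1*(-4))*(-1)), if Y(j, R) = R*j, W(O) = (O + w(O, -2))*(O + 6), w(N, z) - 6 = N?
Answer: -168480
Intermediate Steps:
w(N, z) = 6 + N
W(O) = (6 + O)*(6 + 2*O) (W(O) = (O + (6 + O))*(O + 6) = (6 + 2*O)*(6 + O) = (6 + O)*(6 + 2*O))
(-27*W(7))*Y(c, (1*(-4))*(-1)) = (-27*(36 + 2*7² + 18*7))*(((1*(-4))*(-1))*6) = (-27*(36 + 2*49 + 126))*(-4*(-1)*6) = (-27*(36 + 98 + 126))*(4*6) = -27*260*24 = -7020*24 = -168480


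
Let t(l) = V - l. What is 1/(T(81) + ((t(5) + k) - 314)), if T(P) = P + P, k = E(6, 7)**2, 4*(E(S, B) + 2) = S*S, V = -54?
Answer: -1/162 ≈ -0.0061728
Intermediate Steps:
E(S, B) = -2 + S**2/4 (E(S, B) = -2 + (S*S)/4 = -2 + S**2/4)
k = 49 (k = (-2 + (1/4)*6**2)**2 = (-2 + (1/4)*36)**2 = (-2 + 9)**2 = 7**2 = 49)
t(l) = -54 - l
T(P) = 2*P
1/(T(81) + ((t(5) + k) - 314)) = 1/(2*81 + (((-54 - 1*5) + 49) - 314)) = 1/(162 + (((-54 - 5) + 49) - 314)) = 1/(162 + ((-59 + 49) - 314)) = 1/(162 + (-10 - 314)) = 1/(162 - 324) = 1/(-162) = -1/162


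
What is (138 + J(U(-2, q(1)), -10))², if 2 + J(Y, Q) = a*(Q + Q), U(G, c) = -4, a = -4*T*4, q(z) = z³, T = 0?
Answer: 18496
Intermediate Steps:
a = 0 (a = -4*0*4 = 0*4 = 0)
J(Y, Q) = -2 (J(Y, Q) = -2 + 0*(Q + Q) = -2 + 0*(2*Q) = -2 + 0 = -2)
(138 + J(U(-2, q(1)), -10))² = (138 - 2)² = 136² = 18496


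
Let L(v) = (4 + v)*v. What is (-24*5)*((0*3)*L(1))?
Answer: 0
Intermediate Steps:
L(v) = v*(4 + v)
(-24*5)*((0*3)*L(1)) = (-24*5)*((0*3)*(1*(4 + 1))) = -0*1*5 = -0*5 = -120*0 = 0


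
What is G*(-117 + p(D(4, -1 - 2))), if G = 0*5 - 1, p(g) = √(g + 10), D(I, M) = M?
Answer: 117 - √7 ≈ 114.35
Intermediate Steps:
p(g) = √(10 + g)
G = -1 (G = 0 - 1 = -1)
G*(-117 + p(D(4, -1 - 2))) = -(-117 + √(10 + (-1 - 2))) = -(-117 + √(10 - 3)) = -(-117 + √7) = 117 - √7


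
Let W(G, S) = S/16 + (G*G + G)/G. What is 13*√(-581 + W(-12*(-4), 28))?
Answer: 13*I*√2121/2 ≈ 299.35*I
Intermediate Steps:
W(G, S) = S/16 + (G + G²)/G (W(G, S) = S*(1/16) + (G² + G)/G = S/16 + (G + G²)/G)
13*√(-581 + W(-12*(-4), 28)) = 13*√(-581 + (1 - 12*(-4) + (1/16)*28)) = 13*√(-581 + (1 + 48 + 7/4)) = 13*√(-581 + 203/4) = 13*√(-2121/4) = 13*(I*√2121/2) = 13*I*√2121/2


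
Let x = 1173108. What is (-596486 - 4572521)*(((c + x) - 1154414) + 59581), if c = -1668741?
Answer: 8221129887262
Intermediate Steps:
(-596486 - 4572521)*(((c + x) - 1154414) + 59581) = (-596486 - 4572521)*(((-1668741 + 1173108) - 1154414) + 59581) = -5169007*((-495633 - 1154414) + 59581) = -5169007*(-1650047 + 59581) = -5169007*(-1590466) = 8221129887262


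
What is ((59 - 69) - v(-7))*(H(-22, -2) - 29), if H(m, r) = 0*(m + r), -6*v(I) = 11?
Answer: 1421/6 ≈ 236.83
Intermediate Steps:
v(I) = -11/6 (v(I) = -⅙*11 = -11/6)
H(m, r) = 0
((59 - 69) - v(-7))*(H(-22, -2) - 29) = ((59 - 69) - 1*(-11/6))*(0 - 29) = (-10 + 11/6)*(-29) = -49/6*(-29) = 1421/6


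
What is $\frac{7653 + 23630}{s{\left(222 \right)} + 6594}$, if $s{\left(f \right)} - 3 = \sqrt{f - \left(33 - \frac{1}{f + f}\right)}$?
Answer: $\frac{91630034244}{19322977679} - \frac{62566 \sqrt{9314787}}{19322977679} \approx 4.7321$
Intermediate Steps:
$s{\left(f \right)} = 3 + \sqrt{-33 + f + \frac{1}{2 f}}$ ($s{\left(f \right)} = 3 + \sqrt{f - \left(33 - \frac{1}{f + f}\right)} = 3 + \sqrt{f - \left(33 - \frac{1}{2 f}\right)} = 3 + \sqrt{-33 + f + \frac{1}{2 f}}$)
$\frac{7653 + 23630}{s{\left(222 \right)} + 6594} = \frac{7653 + 23630}{\left(3 + \frac{\sqrt{-132 + \frac{2}{222} + 4 \cdot 222}}{2}\right) + 6594} = \frac{31283}{\left(3 + \frac{\sqrt{-132 + 2 \cdot \frac{1}{222} + 888}}{2}\right) + 6594} = \frac{31283}{\left(3 + \frac{\sqrt{-132 + \frac{1}{111} + 888}}{2}\right) + 6594} = \frac{31283}{\left(3 + \frac{\sqrt{\frac{83917}{111}}}{2}\right) + 6594} = \frac{31283}{\left(3 + \frac{\frac{1}{111} \sqrt{9314787}}{2}\right) + 6594} = \frac{31283}{\left(3 + \frac{\sqrt{9314787}}{222}\right) + 6594} = \frac{31283}{6597 + \frac{\sqrt{9314787}}{222}}$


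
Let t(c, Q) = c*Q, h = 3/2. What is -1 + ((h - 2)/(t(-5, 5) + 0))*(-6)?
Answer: -28/25 ≈ -1.1200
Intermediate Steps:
h = 3/2 (h = 3*(½) = 3/2 ≈ 1.5000)
t(c, Q) = Q*c
-1 + ((h - 2)/(t(-5, 5) + 0))*(-6) = -1 + ((3/2 - 2)/(5*(-5) + 0))*(-6) = -1 - 1/(2*(-25 + 0))*(-6) = -1 - ½/(-25)*(-6) = -1 - ½*(-1/25)*(-6) = -1 + (1/50)*(-6) = -1 - 3/25 = -28/25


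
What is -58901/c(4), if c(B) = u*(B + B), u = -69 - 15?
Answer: 58901/672 ≈ 87.650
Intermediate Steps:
u = -84
c(B) = -168*B (c(B) = -84*(B + B) = -168*B)
-58901/c(4) = -58901/((-168*4)) = -58901/(-672) = -58901*(-1/672) = 58901/672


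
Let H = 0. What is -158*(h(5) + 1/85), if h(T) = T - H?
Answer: -67308/85 ≈ -791.86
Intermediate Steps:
h(T) = T (h(T) = T - 1*0 = T + 0 = T)
-158*(h(5) + 1/85) = -158*(5 + 1/85) = -158*426/85 = -67308/85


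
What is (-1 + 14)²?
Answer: 169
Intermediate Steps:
(-1 + 14)² = 13² = 169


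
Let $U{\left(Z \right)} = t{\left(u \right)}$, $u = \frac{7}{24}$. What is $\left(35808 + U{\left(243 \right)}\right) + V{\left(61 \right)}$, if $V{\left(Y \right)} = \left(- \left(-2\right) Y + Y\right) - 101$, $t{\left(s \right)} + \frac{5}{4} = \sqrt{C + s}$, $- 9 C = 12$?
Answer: $\frac{143555}{4} + \frac{5 i \sqrt{6}}{12} \approx 35889.0 + 1.0206 i$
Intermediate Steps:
$u = \frac{7}{24}$ ($u = 7 \cdot \frac{1}{24} = \frac{7}{24} \approx 0.29167$)
$C = - \frac{4}{3}$ ($C = \left(- \frac{1}{9}\right) 12 = - \frac{4}{3} \approx -1.3333$)
$t{\left(s \right)} = - \frac{5}{4} + \sqrt{- \frac{4}{3} + s}$
$U{\left(Z \right)} = - \frac{5}{4} + \frac{5 i \sqrt{6}}{12}$ ($U{\left(Z \right)} = - \frac{5}{4} + \frac{\sqrt{-12 + 9 \cdot \frac{7}{24}}}{3} = - \frac{5}{4} + \frac{\sqrt{-12 + \frac{21}{8}}}{3} = - \frac{5}{4} + \frac{\sqrt{- \frac{75}{8}}}{3} = - \frac{5}{4} + \frac{\frac{5}{4} i \sqrt{6}}{3} = - \frac{5}{4} + \frac{5 i \sqrt{6}}{12}$)
$V{\left(Y \right)} = -101 + 3 Y$ ($V{\left(Y \right)} = \left(2 Y + Y\right) - 101 = 3 Y - 101 = -101 + 3 Y$)
$\left(35808 + U{\left(243 \right)}\right) + V{\left(61 \right)} = \left(35808 - \left(\frac{5}{4} - \frac{5 i \sqrt{6}}{12}\right)\right) + \left(-101 + 3 \cdot 61\right) = \left(\frac{143227}{4} + \frac{5 i \sqrt{6}}{12}\right) + \left(-101 + 183\right) = \left(\frac{143227}{4} + \frac{5 i \sqrt{6}}{12}\right) + 82 = \frac{143555}{4} + \frac{5 i \sqrt{6}}{12}$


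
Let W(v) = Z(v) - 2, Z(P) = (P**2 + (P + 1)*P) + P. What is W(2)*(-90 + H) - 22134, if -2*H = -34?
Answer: -22864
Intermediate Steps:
H = 17 (H = -1/2*(-34) = 17)
Z(P) = P + P**2 + P*(1 + P) (Z(P) = (P**2 + (1 + P)*P) + P = (P**2 + P*(1 + P)) + P = P + P**2 + P*(1 + P))
W(v) = -2 + 2*v*(1 + v) (W(v) = 2*v*(1 + v) - 2 = -2 + 2*v*(1 + v))
W(2)*(-90 + H) - 22134 = (-2 + 2*2*(1 + 2))*(-90 + 17) - 22134 = (-2 + 2*2*3)*(-73) - 22134 = (-2 + 12)*(-73) - 22134 = 10*(-73) - 22134 = -730 - 22134 = -22864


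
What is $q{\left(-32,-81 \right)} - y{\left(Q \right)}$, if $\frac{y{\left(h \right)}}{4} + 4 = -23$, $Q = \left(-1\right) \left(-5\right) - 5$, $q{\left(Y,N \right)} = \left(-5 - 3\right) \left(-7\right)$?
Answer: $164$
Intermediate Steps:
$q{\left(Y,N \right)} = 56$ ($q{\left(Y,N \right)} = \left(-8\right) \left(-7\right) = 56$)
$Q = 0$ ($Q = 5 - 5 = 0$)
$y{\left(h \right)} = -108$ ($y{\left(h \right)} = -16 + 4 \left(-23\right) = -16 - 92 = -108$)
$q{\left(-32,-81 \right)} - y{\left(Q \right)} = 56 - -108 = 56 + 108 = 164$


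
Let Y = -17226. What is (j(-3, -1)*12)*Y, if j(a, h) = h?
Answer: 206712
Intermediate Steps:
(j(-3, -1)*12)*Y = -1*12*(-17226) = -12*(-17226) = 206712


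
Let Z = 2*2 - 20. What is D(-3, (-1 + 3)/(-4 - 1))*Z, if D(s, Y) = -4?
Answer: 64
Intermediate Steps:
Z = -16 (Z = 4 - 20 = -16)
D(-3, (-1 + 3)/(-4 - 1))*Z = -4*(-16) = 64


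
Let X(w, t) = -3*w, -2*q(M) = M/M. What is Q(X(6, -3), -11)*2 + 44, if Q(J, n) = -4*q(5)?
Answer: 48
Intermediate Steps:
q(M) = -½ (q(M) = -M/(2*M) = -½*1 = -½)
Q(J, n) = 2 (Q(J, n) = -4*(-½) = 2)
Q(X(6, -3), -11)*2 + 44 = 2*2 + 44 = 4 + 44 = 48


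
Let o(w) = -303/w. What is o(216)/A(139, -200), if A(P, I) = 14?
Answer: -101/1008 ≈ -0.10020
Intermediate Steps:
o(216)/A(139, -200) = -303/216/14 = -303*1/216*(1/14) = -101/72*1/14 = -101/1008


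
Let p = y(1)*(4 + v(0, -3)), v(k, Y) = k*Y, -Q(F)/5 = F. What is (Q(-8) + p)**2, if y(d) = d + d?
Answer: 2304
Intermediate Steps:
y(d) = 2*d
Q(F) = -5*F
v(k, Y) = Y*k
p = 8 (p = (2*1)*(4 - 3*0) = 2*(4 + 0) = 2*4 = 8)
(Q(-8) + p)**2 = (-5*(-8) + 8)**2 = (40 + 8)**2 = 48**2 = 2304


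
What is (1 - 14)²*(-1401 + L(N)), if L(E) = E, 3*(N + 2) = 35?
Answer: -705406/3 ≈ -2.3514e+5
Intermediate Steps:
N = 29/3 (N = -2 + (⅓)*35 = -2 + 35/3 = 29/3 ≈ 9.6667)
(1 - 14)²*(-1401 + L(N)) = (1 - 14)²*(-1401 + 29/3) = (-13)²*(-4174/3) = 169*(-4174/3) = -705406/3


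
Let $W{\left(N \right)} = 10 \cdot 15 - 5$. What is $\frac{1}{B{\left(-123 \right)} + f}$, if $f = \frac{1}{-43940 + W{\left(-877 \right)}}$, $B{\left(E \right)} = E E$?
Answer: $\frac{43795}{662574554} \approx 6.6098 \cdot 10^{-5}$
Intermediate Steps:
$B{\left(E \right)} = E^{2}$
$W{\left(N \right)} = 145$ ($W{\left(N \right)} = 150 - 5 = 145$)
$f = - \frac{1}{43795}$ ($f = \frac{1}{-43940 + 145} = \frac{1}{-43795} = - \frac{1}{43795} \approx -2.2834 \cdot 10^{-5}$)
$\frac{1}{B{\left(-123 \right)} + f} = \frac{1}{\left(-123\right)^{2} - \frac{1}{43795}} = \frac{1}{15129 - \frac{1}{43795}} = \frac{1}{\frac{662574554}{43795}} = \frac{43795}{662574554}$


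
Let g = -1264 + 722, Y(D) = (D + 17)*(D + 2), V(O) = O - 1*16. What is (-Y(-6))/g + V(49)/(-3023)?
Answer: -75449/819233 ≈ -0.092097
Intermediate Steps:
V(O) = -16 + O (V(O) = O - 16 = -16 + O)
Y(D) = (2 + D)*(17 + D) (Y(D) = (17 + D)*(2 + D) = (2 + D)*(17 + D))
g = -542
(-Y(-6))/g + V(49)/(-3023) = -(34 + (-6)**2 + 19*(-6))/(-542) + (-16 + 49)/(-3023) = -(34 + 36 - 114)*(-1/542) + 33*(-1/3023) = -1*(-44)*(-1/542) - 33/3023 = 44*(-1/542) - 33/3023 = -22/271 - 33/3023 = -75449/819233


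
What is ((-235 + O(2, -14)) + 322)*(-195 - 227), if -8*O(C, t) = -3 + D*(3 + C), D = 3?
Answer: -36081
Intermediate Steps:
O(C, t) = -3/4 - 3*C/8 (O(C, t) = -(-3 + 3*(3 + C))/8 = -(-3 + (9 + 3*C))/8 = -(6 + 3*C)/8 = -3/4 - 3*C/8)
((-235 + O(2, -14)) + 322)*(-195 - 227) = ((-235 + (-3/4 - 3/8*2)) + 322)*(-195 - 227) = ((-235 + (-3/4 - 3/4)) + 322)*(-422) = ((-235 - 3/2) + 322)*(-422) = (-473/2 + 322)*(-422) = (171/2)*(-422) = -36081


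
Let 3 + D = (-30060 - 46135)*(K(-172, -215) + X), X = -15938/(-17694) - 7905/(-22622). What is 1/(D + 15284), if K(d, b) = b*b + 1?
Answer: -200136834/704935975835305361 ≈ -2.8391e-10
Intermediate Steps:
X = 250210253/200136834 (X = -15938*(-1/17694) - 7905*(-1/22622) = 7969/8847 + 7905/22622 = 250210253/200136834 ≈ 1.2502)
K(d, b) = 1 + b² (K(d, b) = b² + 1 = 1 + b²)
D = -704939034726676217/200136834 (D = -3 + (-30060 - 46135)*((1 + (-215)²) + 250210253/200136834) = -3 - 76195*((1 + 46225) + 250210253/200136834) = -3 - 76195*(46226 + 250210253/200136834) = -3 - 76195*9251775498737/200136834 = -3 - 704939034126265715/200136834 = -704939034726676217/200136834 ≈ -3.5223e+9)
1/(D + 15284) = 1/(-704939034726676217/200136834 + 15284) = 1/(-704935975835305361/200136834) = -200136834/704935975835305361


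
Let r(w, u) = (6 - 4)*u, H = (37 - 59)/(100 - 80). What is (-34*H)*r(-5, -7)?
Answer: -2618/5 ≈ -523.60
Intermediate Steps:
H = -11/10 (H = -22/20 = -22*1/20 = -11/10 ≈ -1.1000)
r(w, u) = 2*u
(-34*H)*r(-5, -7) = (-34*(-11/10))*(2*(-7)) = (187/5)*(-14) = -2618/5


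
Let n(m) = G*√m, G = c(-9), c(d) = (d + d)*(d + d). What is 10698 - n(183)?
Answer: 10698 - 324*√183 ≈ 6315.0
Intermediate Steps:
c(d) = 4*d² (c(d) = (2*d)*(2*d) = 4*d²)
G = 324 (G = 4*(-9)² = 4*81 = 324)
n(m) = 324*√m
10698 - n(183) = 10698 - 324*√183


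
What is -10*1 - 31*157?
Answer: -4877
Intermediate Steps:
-10*1 - 31*157 = -10 - 4867 = -4877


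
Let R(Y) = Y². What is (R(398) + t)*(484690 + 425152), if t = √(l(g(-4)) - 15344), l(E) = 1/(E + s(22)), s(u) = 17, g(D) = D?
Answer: 144122612168 + 909842*I*√2593123/13 ≈ 1.4412e+11 + 1.127e+8*I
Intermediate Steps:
l(E) = 1/(17 + E) (l(E) = 1/(E + 17) = 1/(17 + E))
t = I*√2593123/13 (t = √(1/(17 - 4) - 15344) = √(1/13 - 15344) = √(-199471/13) = I*√2593123/13 ≈ 123.87*I)
(R(398) + t)*(484690 + 425152) = (398² + I*√2593123/13)*(484690 + 425152) = (158404 + I*√2593123/13)*909842 = 144122612168 + 909842*I*√2593123/13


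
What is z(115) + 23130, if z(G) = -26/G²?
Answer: 305894224/13225 ≈ 23130.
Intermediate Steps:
z(G) = -26/G²
z(115) + 23130 = -26/115² + 23130 = -26*1/13225 + 23130 = -26/13225 + 23130 = 305894224/13225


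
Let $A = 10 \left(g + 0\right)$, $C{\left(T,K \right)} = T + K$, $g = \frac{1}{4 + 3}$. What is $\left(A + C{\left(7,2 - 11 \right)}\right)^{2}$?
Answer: $\frac{16}{49} \approx 0.32653$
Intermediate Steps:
$g = \frac{1}{7} \approx 0.14286$
$C{\left(T,K \right)} = K + T$
$A = \frac{10}{7}$ ($A = 10 \left(\frac{1}{7} + 0\right) = 10 \cdot \frac{1}{7} = \frac{10}{7} \approx 1.4286$)
$\left(A + C{\left(7,2 - 11 \right)}\right)^{2} = \left(\frac{10}{7} + \left(\left(2 - 11\right) + 7\right)\right)^{2} = \left(\frac{10}{7} + \left(-9 + 7\right)\right)^{2} = \left(\frac{10}{7} - 2\right)^{2} = \left(- \frac{4}{7}\right)^{2} = \frac{16}{49}$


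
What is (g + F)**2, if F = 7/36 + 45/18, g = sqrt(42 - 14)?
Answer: 45697/1296 + 97*sqrt(7)/9 ≈ 63.775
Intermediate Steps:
g = 2*sqrt(7) (g = sqrt(28) = 2*sqrt(7) ≈ 5.2915)
F = 97/36 (F = 7*(1/36) + 45*(1/18) = 7/36 + 5/2 = 97/36 ≈ 2.6944)
(g + F)**2 = (2*sqrt(7) + 97/36)**2 = (97/36 + 2*sqrt(7))**2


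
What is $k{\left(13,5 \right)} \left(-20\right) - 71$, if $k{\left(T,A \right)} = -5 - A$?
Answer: $129$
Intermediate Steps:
$k{\left(13,5 \right)} \left(-20\right) - 71 = \left(-5 - 5\right) \left(-20\right) - 71 = \left(-10\right) \left(-20\right) - 71 = 200 - 71 = 129$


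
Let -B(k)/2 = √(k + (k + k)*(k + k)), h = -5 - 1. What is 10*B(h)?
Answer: -20*√138 ≈ -234.95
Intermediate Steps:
h = -6
B(k) = -2*√(k + 4*k²) (B(k) = -2*√(k + (k + k)*(k + k)) = -2*√(k + (2*k)*(2*k)) = -2*√(k + 4*k²))
10*B(h) = 10*(-2*√138) = -20*√138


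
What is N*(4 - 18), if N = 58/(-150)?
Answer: 406/75 ≈ 5.4133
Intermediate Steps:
N = -29/75 (N = 58*(-1/150) = -29/75 ≈ -0.38667)
N*(4 - 18) = -29*(4 - 18)/75 = -29/75*(-14) = 406/75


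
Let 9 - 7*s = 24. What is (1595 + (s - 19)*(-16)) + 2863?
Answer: 33574/7 ≈ 4796.3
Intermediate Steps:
s = -15/7 (s = 9/7 - 1/7*24 = 9/7 - 24/7 = -15/7 ≈ -2.1429)
(1595 + (s - 19)*(-16)) + 2863 = (1595 + (-15/7 - 19)*(-16)) + 2863 = (1595 - 148/7*(-16)) + 2863 = (1595 + 2368/7) + 2863 = 13533/7 + 2863 = 33574/7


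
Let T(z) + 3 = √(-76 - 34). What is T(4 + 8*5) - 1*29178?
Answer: -29181 + I*√110 ≈ -29181.0 + 10.488*I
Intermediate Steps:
T(z) = -3 + I*√110 (T(z) = -3 + √(-76 - 34) = -3 + √(-110) = -3 + I*√110)
T(4 + 8*5) - 1*29178 = (-3 + I*√110) - 1*29178 = (-3 + I*√110) - 29178 = -29181 + I*√110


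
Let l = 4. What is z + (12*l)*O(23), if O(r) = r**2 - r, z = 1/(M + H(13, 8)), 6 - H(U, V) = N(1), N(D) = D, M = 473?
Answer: 11609665/478 ≈ 24288.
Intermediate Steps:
H(U, V) = 5 (H(U, V) = 6 - 1*1 = 6 - 1 = 5)
z = 1/478 (z = 1/(473 + 5) = 1/478 ≈ 0.0020920)
z + (12*l)*O(23) = 1/478 + (12*4)*(23*(-1 + 23)) = 1/478 + 48*(23*22) = 1/478 + 48*506 = 1/478 + 24288 = 11609665/478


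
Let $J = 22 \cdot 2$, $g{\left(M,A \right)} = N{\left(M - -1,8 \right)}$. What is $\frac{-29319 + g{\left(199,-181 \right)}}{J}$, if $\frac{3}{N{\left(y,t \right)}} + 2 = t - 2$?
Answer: $- \frac{117273}{176} \approx -666.32$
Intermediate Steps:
$N{\left(y,t \right)} = \frac{3}{-4 + t}$ ($N{\left(y,t \right)} = \frac{3}{-2 + \left(t - 2\right)} = \frac{3}{-2 + \left(-2 + t\right)} = \frac{3}{-4 + t}$)
$g{\left(M,A \right)} = \frac{3}{4}$ ($g{\left(M,A \right)} = \frac{3}{-4 + 8} = \frac{3}{4}$)
$J = 44$
$\frac{-29319 + g{\left(199,-181 \right)}}{J} = \frac{-29319 + \frac{3}{4}}{44} = \left(- \frac{117273}{4}\right) \frac{1}{44} = - \frac{117273}{176}$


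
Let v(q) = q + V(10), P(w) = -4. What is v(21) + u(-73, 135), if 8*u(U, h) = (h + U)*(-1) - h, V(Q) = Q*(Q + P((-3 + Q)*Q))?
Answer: 451/8 ≈ 56.375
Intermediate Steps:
V(Q) = Q*(-4 + Q) (V(Q) = Q*(Q - 4) = Q*(-4 + Q))
u(U, h) = -h/4 - U/8 (u(U, h) = ((h + U)*(-1) - h)/8 = ((U + h)*(-1) - h)/8 = ((-U - h) - h)/8 = (-U - 2*h)/8 = -h/4 - U/8)
v(q) = 60 + q (v(q) = q + 10*(-4 + 10) = q + 10*6 = q + 60 = 60 + q)
v(21) + u(-73, 135) = (60 + 21) + (-1/4*135 - 1/8*(-73)) = 81 + (-135/4 + 73/8) = 81 - 197/8 = 451/8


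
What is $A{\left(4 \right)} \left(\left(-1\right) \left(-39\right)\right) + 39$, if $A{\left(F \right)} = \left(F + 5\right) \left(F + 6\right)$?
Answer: $3549$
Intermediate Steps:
$A{\left(F \right)} = \left(5 + F\right) \left(6 + F\right)$
$A{\left(4 \right)} \left(\left(-1\right) \left(-39\right)\right) + 39 = \left(30 + 4^{2} + 11 \cdot 4\right) \left(\left(-1\right) \left(-39\right)\right) + 39 = \left(30 + 16 + 44\right) 39 + 39 = 90 \cdot 39 + 39 = 3510 + 39 = 3549$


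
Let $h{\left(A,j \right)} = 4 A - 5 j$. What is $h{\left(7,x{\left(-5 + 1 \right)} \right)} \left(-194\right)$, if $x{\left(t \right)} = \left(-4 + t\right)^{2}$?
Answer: $56648$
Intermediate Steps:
$h{\left(A,j \right)} = - 5 j + 4 A$
$h{\left(7,x{\left(-5 + 1 \right)} \right)} \left(-194\right) = \left(- 5 \left(-4 + \left(-5 + 1\right)\right)^{2} + 4 \cdot 7\right) \left(-194\right) = \left(- 5 \left(-4 - 4\right)^{2} + 28\right) \left(-194\right) = \left(- 5 \left(-8\right)^{2} + 28\right) \left(-194\right) = \left(\left(-5\right) 64 + 28\right) \left(-194\right) = \left(-320 + 28\right) \left(-194\right) = \left(-292\right) \left(-194\right) = 56648$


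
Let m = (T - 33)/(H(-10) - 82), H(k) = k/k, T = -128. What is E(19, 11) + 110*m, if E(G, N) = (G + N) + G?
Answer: 21679/81 ≈ 267.64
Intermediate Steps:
H(k) = 1
E(G, N) = N + 2*G
m = 161/81 (m = (-128 - 33)/(1 - 82) = -161/(-81) = -161*(-1/81) = 161/81 ≈ 1.9877)
E(19, 11) + 110*m = (11 + 2*19) + 110*(161/81) = (11 + 38) + 17710/81 = 49 + 17710/81 = 21679/81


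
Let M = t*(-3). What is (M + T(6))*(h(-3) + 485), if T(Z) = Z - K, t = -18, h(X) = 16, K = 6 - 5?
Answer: 29559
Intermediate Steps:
K = 1
M = 54 (M = -18*(-3) = 54)
T(Z) = -1 + Z (T(Z) = Z - 1*1 = Z - 1 = -1 + Z)
(M + T(6))*(h(-3) + 485) = (54 + (-1 + 6))*(16 + 485) = (54 + 5)*501 = 59*501 = 29559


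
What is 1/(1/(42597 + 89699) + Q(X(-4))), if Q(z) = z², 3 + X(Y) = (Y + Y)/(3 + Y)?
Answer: 132296/3307401 ≈ 0.040000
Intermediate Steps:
X(Y) = -3 + 2*Y/(3 + Y) (X(Y) = -3 + (Y + Y)/(3 + Y) = -3 + (2*Y)/(3 + Y) = -3 + 2*Y/(3 + Y))
1/(1/(42597 + 89699) + Q(X(-4))) = 1/(1/(42597 + 89699) + ((-9 - 1*(-4))/(3 - 4))²) = 1/(1/132296 + ((-9 + 4)/(-1))²) = 1/(1/132296 + (-1*(-5))²) = 1/(1/132296 + 5²) = 1/(1/132296 + 25) = 1/(3307401/132296) = 132296/3307401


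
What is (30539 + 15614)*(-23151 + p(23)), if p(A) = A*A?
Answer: -1044073166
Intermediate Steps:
p(A) = A²
(30539 + 15614)*(-23151 + p(23)) = (30539 + 15614)*(-23151 + 23²) = 46153*(-23151 + 529) = 46153*(-22622) = -1044073166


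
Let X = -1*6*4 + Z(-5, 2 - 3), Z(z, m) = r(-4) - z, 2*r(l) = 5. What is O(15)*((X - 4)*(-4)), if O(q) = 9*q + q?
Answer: 12300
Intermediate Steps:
O(q) = 10*q
r(l) = 5/2 (r(l) = (1/2)*5 = 5/2)
Z(z, m) = 5/2 - z
X = -33/2 (X = -1*6*4 + (5/2 - 1*(-5)) = -6*4 + (5/2 + 5) = -24 + 15/2 = -33/2 ≈ -16.500)
O(15)*((X - 4)*(-4)) = (10*15)*((-33/2 - 4)*(-4)) = 150*(-41/2*(-4)) = 150*82 = 12300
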